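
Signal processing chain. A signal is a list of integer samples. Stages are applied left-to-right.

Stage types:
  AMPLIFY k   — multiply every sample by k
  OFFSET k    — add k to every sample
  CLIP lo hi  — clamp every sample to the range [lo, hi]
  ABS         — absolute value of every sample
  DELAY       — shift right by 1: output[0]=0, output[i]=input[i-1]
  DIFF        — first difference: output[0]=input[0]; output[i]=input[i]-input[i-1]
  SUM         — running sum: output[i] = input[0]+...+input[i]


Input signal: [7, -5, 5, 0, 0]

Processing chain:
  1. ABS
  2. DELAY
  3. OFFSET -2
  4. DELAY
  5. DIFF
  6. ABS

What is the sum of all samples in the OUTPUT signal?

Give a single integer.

Answer: 11

Derivation:
Input: [7, -5, 5, 0, 0]
Stage 1 (ABS): |7|=7, |-5|=5, |5|=5, |0|=0, |0|=0 -> [7, 5, 5, 0, 0]
Stage 2 (DELAY): [0, 7, 5, 5, 0] = [0, 7, 5, 5, 0] -> [0, 7, 5, 5, 0]
Stage 3 (OFFSET -2): 0+-2=-2, 7+-2=5, 5+-2=3, 5+-2=3, 0+-2=-2 -> [-2, 5, 3, 3, -2]
Stage 4 (DELAY): [0, -2, 5, 3, 3] = [0, -2, 5, 3, 3] -> [0, -2, 5, 3, 3]
Stage 5 (DIFF): s[0]=0, -2-0=-2, 5--2=7, 3-5=-2, 3-3=0 -> [0, -2, 7, -2, 0]
Stage 6 (ABS): |0|=0, |-2|=2, |7|=7, |-2|=2, |0|=0 -> [0, 2, 7, 2, 0]
Output sum: 11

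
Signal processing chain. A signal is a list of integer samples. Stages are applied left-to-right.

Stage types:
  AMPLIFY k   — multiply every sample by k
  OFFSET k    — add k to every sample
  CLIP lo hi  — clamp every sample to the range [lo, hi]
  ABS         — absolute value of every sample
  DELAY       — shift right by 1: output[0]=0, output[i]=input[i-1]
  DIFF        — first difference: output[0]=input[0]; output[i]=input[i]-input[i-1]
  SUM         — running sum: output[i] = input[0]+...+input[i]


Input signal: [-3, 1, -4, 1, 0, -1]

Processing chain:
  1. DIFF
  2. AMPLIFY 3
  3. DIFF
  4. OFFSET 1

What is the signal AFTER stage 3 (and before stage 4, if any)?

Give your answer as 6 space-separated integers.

Input: [-3, 1, -4, 1, 0, -1]
Stage 1 (DIFF): s[0]=-3, 1--3=4, -4-1=-5, 1--4=5, 0-1=-1, -1-0=-1 -> [-3, 4, -5, 5, -1, -1]
Stage 2 (AMPLIFY 3): -3*3=-9, 4*3=12, -5*3=-15, 5*3=15, -1*3=-3, -1*3=-3 -> [-9, 12, -15, 15, -3, -3]
Stage 3 (DIFF): s[0]=-9, 12--9=21, -15-12=-27, 15--15=30, -3-15=-18, -3--3=0 -> [-9, 21, -27, 30, -18, 0]

Answer: -9 21 -27 30 -18 0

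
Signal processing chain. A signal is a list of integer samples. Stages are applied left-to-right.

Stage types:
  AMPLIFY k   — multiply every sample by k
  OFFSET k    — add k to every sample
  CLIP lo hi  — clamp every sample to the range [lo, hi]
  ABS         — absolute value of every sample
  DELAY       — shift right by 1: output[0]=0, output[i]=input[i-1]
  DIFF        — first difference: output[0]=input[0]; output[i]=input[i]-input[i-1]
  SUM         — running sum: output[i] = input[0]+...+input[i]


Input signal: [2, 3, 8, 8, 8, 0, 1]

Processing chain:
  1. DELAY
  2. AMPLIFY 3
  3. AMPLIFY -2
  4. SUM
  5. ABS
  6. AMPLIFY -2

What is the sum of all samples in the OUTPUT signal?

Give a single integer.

Input: [2, 3, 8, 8, 8, 0, 1]
Stage 1 (DELAY): [0, 2, 3, 8, 8, 8, 0] = [0, 2, 3, 8, 8, 8, 0] -> [0, 2, 3, 8, 8, 8, 0]
Stage 2 (AMPLIFY 3): 0*3=0, 2*3=6, 3*3=9, 8*3=24, 8*3=24, 8*3=24, 0*3=0 -> [0, 6, 9, 24, 24, 24, 0]
Stage 3 (AMPLIFY -2): 0*-2=0, 6*-2=-12, 9*-2=-18, 24*-2=-48, 24*-2=-48, 24*-2=-48, 0*-2=0 -> [0, -12, -18, -48, -48, -48, 0]
Stage 4 (SUM): sum[0..0]=0, sum[0..1]=-12, sum[0..2]=-30, sum[0..3]=-78, sum[0..4]=-126, sum[0..5]=-174, sum[0..6]=-174 -> [0, -12, -30, -78, -126, -174, -174]
Stage 5 (ABS): |0|=0, |-12|=12, |-30|=30, |-78|=78, |-126|=126, |-174|=174, |-174|=174 -> [0, 12, 30, 78, 126, 174, 174]
Stage 6 (AMPLIFY -2): 0*-2=0, 12*-2=-24, 30*-2=-60, 78*-2=-156, 126*-2=-252, 174*-2=-348, 174*-2=-348 -> [0, -24, -60, -156, -252, -348, -348]
Output sum: -1188

Answer: -1188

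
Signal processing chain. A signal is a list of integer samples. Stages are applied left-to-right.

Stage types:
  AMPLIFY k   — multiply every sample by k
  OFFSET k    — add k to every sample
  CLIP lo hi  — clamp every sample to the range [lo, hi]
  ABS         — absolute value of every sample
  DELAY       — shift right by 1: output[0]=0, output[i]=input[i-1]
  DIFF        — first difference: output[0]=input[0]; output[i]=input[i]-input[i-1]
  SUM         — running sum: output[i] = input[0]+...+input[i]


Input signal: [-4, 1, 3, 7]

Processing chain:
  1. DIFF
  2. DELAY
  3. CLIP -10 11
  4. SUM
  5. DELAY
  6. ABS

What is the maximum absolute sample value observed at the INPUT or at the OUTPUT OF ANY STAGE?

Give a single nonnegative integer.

Answer: 7

Derivation:
Input: [-4, 1, 3, 7] (max |s|=7)
Stage 1 (DIFF): s[0]=-4, 1--4=5, 3-1=2, 7-3=4 -> [-4, 5, 2, 4] (max |s|=5)
Stage 2 (DELAY): [0, -4, 5, 2] = [0, -4, 5, 2] -> [0, -4, 5, 2] (max |s|=5)
Stage 3 (CLIP -10 11): clip(0,-10,11)=0, clip(-4,-10,11)=-4, clip(5,-10,11)=5, clip(2,-10,11)=2 -> [0, -4, 5, 2] (max |s|=5)
Stage 4 (SUM): sum[0..0]=0, sum[0..1]=-4, sum[0..2]=1, sum[0..3]=3 -> [0, -4, 1, 3] (max |s|=4)
Stage 5 (DELAY): [0, 0, -4, 1] = [0, 0, -4, 1] -> [0, 0, -4, 1] (max |s|=4)
Stage 6 (ABS): |0|=0, |0|=0, |-4|=4, |1|=1 -> [0, 0, 4, 1] (max |s|=4)
Overall max amplitude: 7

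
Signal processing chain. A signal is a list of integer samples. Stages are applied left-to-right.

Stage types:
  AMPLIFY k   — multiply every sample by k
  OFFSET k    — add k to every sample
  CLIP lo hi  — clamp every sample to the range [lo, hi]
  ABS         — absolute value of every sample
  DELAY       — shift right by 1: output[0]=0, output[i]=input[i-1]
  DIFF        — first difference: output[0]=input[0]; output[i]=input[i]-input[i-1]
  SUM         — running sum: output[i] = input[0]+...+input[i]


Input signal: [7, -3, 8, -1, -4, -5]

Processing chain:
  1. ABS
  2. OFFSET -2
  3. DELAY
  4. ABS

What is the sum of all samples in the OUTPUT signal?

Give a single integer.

Answer: 15

Derivation:
Input: [7, -3, 8, -1, -4, -5]
Stage 1 (ABS): |7|=7, |-3|=3, |8|=8, |-1|=1, |-4|=4, |-5|=5 -> [7, 3, 8, 1, 4, 5]
Stage 2 (OFFSET -2): 7+-2=5, 3+-2=1, 8+-2=6, 1+-2=-1, 4+-2=2, 5+-2=3 -> [5, 1, 6, -1, 2, 3]
Stage 3 (DELAY): [0, 5, 1, 6, -1, 2] = [0, 5, 1, 6, -1, 2] -> [0, 5, 1, 6, -1, 2]
Stage 4 (ABS): |0|=0, |5|=5, |1|=1, |6|=6, |-1|=1, |2|=2 -> [0, 5, 1, 6, 1, 2]
Output sum: 15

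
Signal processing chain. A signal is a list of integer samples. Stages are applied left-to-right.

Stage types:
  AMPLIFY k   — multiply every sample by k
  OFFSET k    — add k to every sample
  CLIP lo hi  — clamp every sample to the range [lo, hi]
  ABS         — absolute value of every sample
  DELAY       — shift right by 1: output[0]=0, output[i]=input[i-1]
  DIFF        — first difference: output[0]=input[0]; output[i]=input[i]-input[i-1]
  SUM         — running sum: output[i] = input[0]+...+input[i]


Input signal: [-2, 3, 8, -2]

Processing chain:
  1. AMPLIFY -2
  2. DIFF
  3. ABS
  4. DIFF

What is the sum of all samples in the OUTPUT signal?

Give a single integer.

Input: [-2, 3, 8, -2]
Stage 1 (AMPLIFY -2): -2*-2=4, 3*-2=-6, 8*-2=-16, -2*-2=4 -> [4, -6, -16, 4]
Stage 2 (DIFF): s[0]=4, -6-4=-10, -16--6=-10, 4--16=20 -> [4, -10, -10, 20]
Stage 3 (ABS): |4|=4, |-10|=10, |-10|=10, |20|=20 -> [4, 10, 10, 20]
Stage 4 (DIFF): s[0]=4, 10-4=6, 10-10=0, 20-10=10 -> [4, 6, 0, 10]
Output sum: 20

Answer: 20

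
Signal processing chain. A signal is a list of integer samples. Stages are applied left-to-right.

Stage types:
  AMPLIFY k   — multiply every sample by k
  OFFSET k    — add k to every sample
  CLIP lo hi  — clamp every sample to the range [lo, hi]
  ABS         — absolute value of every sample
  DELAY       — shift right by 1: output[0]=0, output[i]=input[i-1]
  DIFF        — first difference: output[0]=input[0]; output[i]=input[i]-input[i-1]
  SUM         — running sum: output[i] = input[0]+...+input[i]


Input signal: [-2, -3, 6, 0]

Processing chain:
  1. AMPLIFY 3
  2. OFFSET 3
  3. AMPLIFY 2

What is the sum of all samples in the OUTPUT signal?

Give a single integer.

Answer: 30

Derivation:
Input: [-2, -3, 6, 0]
Stage 1 (AMPLIFY 3): -2*3=-6, -3*3=-9, 6*3=18, 0*3=0 -> [-6, -9, 18, 0]
Stage 2 (OFFSET 3): -6+3=-3, -9+3=-6, 18+3=21, 0+3=3 -> [-3, -6, 21, 3]
Stage 3 (AMPLIFY 2): -3*2=-6, -6*2=-12, 21*2=42, 3*2=6 -> [-6, -12, 42, 6]
Output sum: 30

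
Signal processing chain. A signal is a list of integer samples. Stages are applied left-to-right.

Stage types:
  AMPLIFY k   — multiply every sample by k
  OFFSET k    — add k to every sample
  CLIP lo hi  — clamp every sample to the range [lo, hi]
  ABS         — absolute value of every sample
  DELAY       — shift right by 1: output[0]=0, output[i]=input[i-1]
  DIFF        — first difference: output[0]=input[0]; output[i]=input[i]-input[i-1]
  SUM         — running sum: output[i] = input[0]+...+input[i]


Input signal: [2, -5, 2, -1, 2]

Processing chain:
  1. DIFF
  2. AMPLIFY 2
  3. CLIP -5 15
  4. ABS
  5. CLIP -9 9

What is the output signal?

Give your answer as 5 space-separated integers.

Answer: 4 5 9 5 6

Derivation:
Input: [2, -5, 2, -1, 2]
Stage 1 (DIFF): s[0]=2, -5-2=-7, 2--5=7, -1-2=-3, 2--1=3 -> [2, -7, 7, -3, 3]
Stage 2 (AMPLIFY 2): 2*2=4, -7*2=-14, 7*2=14, -3*2=-6, 3*2=6 -> [4, -14, 14, -6, 6]
Stage 3 (CLIP -5 15): clip(4,-5,15)=4, clip(-14,-5,15)=-5, clip(14,-5,15)=14, clip(-6,-5,15)=-5, clip(6,-5,15)=6 -> [4, -5, 14, -5, 6]
Stage 4 (ABS): |4|=4, |-5|=5, |14|=14, |-5|=5, |6|=6 -> [4, 5, 14, 5, 6]
Stage 5 (CLIP -9 9): clip(4,-9,9)=4, clip(5,-9,9)=5, clip(14,-9,9)=9, clip(5,-9,9)=5, clip(6,-9,9)=6 -> [4, 5, 9, 5, 6]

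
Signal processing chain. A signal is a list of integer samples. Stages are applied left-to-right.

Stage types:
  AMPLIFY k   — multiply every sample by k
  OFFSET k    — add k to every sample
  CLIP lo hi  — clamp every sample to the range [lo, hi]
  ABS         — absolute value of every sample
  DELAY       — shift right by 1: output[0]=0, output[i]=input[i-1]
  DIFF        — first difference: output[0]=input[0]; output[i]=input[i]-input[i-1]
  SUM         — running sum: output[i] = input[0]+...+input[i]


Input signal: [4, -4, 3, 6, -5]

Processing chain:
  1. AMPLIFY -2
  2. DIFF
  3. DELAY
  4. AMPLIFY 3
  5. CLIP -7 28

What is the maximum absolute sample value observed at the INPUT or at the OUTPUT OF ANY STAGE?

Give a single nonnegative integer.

Input: [4, -4, 3, 6, -5] (max |s|=6)
Stage 1 (AMPLIFY -2): 4*-2=-8, -4*-2=8, 3*-2=-6, 6*-2=-12, -5*-2=10 -> [-8, 8, -6, -12, 10] (max |s|=12)
Stage 2 (DIFF): s[0]=-8, 8--8=16, -6-8=-14, -12--6=-6, 10--12=22 -> [-8, 16, -14, -6, 22] (max |s|=22)
Stage 3 (DELAY): [0, -8, 16, -14, -6] = [0, -8, 16, -14, -6] -> [0, -8, 16, -14, -6] (max |s|=16)
Stage 4 (AMPLIFY 3): 0*3=0, -8*3=-24, 16*3=48, -14*3=-42, -6*3=-18 -> [0, -24, 48, -42, -18] (max |s|=48)
Stage 5 (CLIP -7 28): clip(0,-7,28)=0, clip(-24,-7,28)=-7, clip(48,-7,28)=28, clip(-42,-7,28)=-7, clip(-18,-7,28)=-7 -> [0, -7, 28, -7, -7] (max |s|=28)
Overall max amplitude: 48

Answer: 48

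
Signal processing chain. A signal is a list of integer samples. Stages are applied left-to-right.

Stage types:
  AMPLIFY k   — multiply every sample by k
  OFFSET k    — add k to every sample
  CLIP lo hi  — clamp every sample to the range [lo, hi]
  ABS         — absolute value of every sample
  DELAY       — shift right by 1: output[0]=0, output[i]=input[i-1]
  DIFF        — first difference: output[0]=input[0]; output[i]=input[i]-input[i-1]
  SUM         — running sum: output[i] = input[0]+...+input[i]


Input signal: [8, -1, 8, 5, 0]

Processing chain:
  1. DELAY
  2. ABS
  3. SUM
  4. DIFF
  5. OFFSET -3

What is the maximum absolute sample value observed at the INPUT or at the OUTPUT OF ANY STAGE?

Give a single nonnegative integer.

Answer: 22

Derivation:
Input: [8, -1, 8, 5, 0] (max |s|=8)
Stage 1 (DELAY): [0, 8, -1, 8, 5] = [0, 8, -1, 8, 5] -> [0, 8, -1, 8, 5] (max |s|=8)
Stage 2 (ABS): |0|=0, |8|=8, |-1|=1, |8|=8, |5|=5 -> [0, 8, 1, 8, 5] (max |s|=8)
Stage 3 (SUM): sum[0..0]=0, sum[0..1]=8, sum[0..2]=9, sum[0..3]=17, sum[0..4]=22 -> [0, 8, 9, 17, 22] (max |s|=22)
Stage 4 (DIFF): s[0]=0, 8-0=8, 9-8=1, 17-9=8, 22-17=5 -> [0, 8, 1, 8, 5] (max |s|=8)
Stage 5 (OFFSET -3): 0+-3=-3, 8+-3=5, 1+-3=-2, 8+-3=5, 5+-3=2 -> [-3, 5, -2, 5, 2] (max |s|=5)
Overall max amplitude: 22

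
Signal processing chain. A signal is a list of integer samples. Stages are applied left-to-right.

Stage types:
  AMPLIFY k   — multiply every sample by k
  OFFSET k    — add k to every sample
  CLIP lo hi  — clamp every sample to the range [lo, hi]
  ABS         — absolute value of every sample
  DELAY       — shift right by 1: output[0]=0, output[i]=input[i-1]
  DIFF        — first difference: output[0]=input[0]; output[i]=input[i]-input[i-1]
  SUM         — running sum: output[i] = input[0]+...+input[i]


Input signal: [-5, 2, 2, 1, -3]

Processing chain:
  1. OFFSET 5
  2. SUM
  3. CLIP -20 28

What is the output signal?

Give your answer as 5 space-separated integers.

Input: [-5, 2, 2, 1, -3]
Stage 1 (OFFSET 5): -5+5=0, 2+5=7, 2+5=7, 1+5=6, -3+5=2 -> [0, 7, 7, 6, 2]
Stage 2 (SUM): sum[0..0]=0, sum[0..1]=7, sum[0..2]=14, sum[0..3]=20, sum[0..4]=22 -> [0, 7, 14, 20, 22]
Stage 3 (CLIP -20 28): clip(0,-20,28)=0, clip(7,-20,28)=7, clip(14,-20,28)=14, clip(20,-20,28)=20, clip(22,-20,28)=22 -> [0, 7, 14, 20, 22]

Answer: 0 7 14 20 22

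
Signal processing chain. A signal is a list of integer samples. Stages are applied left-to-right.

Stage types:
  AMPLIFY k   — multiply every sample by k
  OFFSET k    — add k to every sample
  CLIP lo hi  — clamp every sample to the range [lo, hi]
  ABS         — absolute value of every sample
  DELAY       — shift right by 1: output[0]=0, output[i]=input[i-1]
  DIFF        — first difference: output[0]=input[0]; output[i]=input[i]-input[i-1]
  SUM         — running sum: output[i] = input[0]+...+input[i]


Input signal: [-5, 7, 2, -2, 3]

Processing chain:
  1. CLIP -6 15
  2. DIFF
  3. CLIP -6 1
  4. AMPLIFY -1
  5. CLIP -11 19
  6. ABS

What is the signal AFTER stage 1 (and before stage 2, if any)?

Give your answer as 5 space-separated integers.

Answer: -5 7 2 -2 3

Derivation:
Input: [-5, 7, 2, -2, 3]
Stage 1 (CLIP -6 15): clip(-5,-6,15)=-5, clip(7,-6,15)=7, clip(2,-6,15)=2, clip(-2,-6,15)=-2, clip(3,-6,15)=3 -> [-5, 7, 2, -2, 3]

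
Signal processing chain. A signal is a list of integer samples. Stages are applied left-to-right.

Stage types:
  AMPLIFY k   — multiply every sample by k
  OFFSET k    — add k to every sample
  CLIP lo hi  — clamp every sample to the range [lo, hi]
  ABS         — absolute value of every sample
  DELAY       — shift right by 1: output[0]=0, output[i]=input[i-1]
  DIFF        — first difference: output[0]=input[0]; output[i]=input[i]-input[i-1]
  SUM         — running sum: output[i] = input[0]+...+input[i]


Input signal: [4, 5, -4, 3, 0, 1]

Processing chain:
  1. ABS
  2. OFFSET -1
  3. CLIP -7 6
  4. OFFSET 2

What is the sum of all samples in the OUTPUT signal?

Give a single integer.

Answer: 23

Derivation:
Input: [4, 5, -4, 3, 0, 1]
Stage 1 (ABS): |4|=4, |5|=5, |-4|=4, |3|=3, |0|=0, |1|=1 -> [4, 5, 4, 3, 0, 1]
Stage 2 (OFFSET -1): 4+-1=3, 5+-1=4, 4+-1=3, 3+-1=2, 0+-1=-1, 1+-1=0 -> [3, 4, 3, 2, -1, 0]
Stage 3 (CLIP -7 6): clip(3,-7,6)=3, clip(4,-7,6)=4, clip(3,-7,6)=3, clip(2,-7,6)=2, clip(-1,-7,6)=-1, clip(0,-7,6)=0 -> [3, 4, 3, 2, -1, 0]
Stage 4 (OFFSET 2): 3+2=5, 4+2=6, 3+2=5, 2+2=4, -1+2=1, 0+2=2 -> [5, 6, 5, 4, 1, 2]
Output sum: 23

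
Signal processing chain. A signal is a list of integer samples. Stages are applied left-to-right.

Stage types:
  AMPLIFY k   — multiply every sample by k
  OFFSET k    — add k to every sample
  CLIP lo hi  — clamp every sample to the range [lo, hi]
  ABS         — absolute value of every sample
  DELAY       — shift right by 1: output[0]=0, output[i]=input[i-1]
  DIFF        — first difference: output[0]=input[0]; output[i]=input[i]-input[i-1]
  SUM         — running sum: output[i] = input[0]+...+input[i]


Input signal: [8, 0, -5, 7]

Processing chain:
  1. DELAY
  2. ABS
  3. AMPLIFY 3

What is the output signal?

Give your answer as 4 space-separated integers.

Answer: 0 24 0 15

Derivation:
Input: [8, 0, -5, 7]
Stage 1 (DELAY): [0, 8, 0, -5] = [0, 8, 0, -5] -> [0, 8, 0, -5]
Stage 2 (ABS): |0|=0, |8|=8, |0|=0, |-5|=5 -> [0, 8, 0, 5]
Stage 3 (AMPLIFY 3): 0*3=0, 8*3=24, 0*3=0, 5*3=15 -> [0, 24, 0, 15]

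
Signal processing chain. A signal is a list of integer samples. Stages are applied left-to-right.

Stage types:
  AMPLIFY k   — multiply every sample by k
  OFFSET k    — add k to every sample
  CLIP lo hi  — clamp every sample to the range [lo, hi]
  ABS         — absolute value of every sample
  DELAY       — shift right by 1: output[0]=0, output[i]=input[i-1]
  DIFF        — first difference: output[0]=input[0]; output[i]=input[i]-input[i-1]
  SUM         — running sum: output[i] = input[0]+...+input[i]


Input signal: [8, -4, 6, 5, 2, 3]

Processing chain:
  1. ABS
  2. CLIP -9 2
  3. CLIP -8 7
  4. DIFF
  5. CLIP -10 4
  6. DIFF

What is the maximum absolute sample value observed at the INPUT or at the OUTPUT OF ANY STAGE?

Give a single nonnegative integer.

Input: [8, -4, 6, 5, 2, 3] (max |s|=8)
Stage 1 (ABS): |8|=8, |-4|=4, |6|=6, |5|=5, |2|=2, |3|=3 -> [8, 4, 6, 5, 2, 3] (max |s|=8)
Stage 2 (CLIP -9 2): clip(8,-9,2)=2, clip(4,-9,2)=2, clip(6,-9,2)=2, clip(5,-9,2)=2, clip(2,-9,2)=2, clip(3,-9,2)=2 -> [2, 2, 2, 2, 2, 2] (max |s|=2)
Stage 3 (CLIP -8 7): clip(2,-8,7)=2, clip(2,-8,7)=2, clip(2,-8,7)=2, clip(2,-8,7)=2, clip(2,-8,7)=2, clip(2,-8,7)=2 -> [2, 2, 2, 2, 2, 2] (max |s|=2)
Stage 4 (DIFF): s[0]=2, 2-2=0, 2-2=0, 2-2=0, 2-2=0, 2-2=0 -> [2, 0, 0, 0, 0, 0] (max |s|=2)
Stage 5 (CLIP -10 4): clip(2,-10,4)=2, clip(0,-10,4)=0, clip(0,-10,4)=0, clip(0,-10,4)=0, clip(0,-10,4)=0, clip(0,-10,4)=0 -> [2, 0, 0, 0, 0, 0] (max |s|=2)
Stage 6 (DIFF): s[0]=2, 0-2=-2, 0-0=0, 0-0=0, 0-0=0, 0-0=0 -> [2, -2, 0, 0, 0, 0] (max |s|=2)
Overall max amplitude: 8

Answer: 8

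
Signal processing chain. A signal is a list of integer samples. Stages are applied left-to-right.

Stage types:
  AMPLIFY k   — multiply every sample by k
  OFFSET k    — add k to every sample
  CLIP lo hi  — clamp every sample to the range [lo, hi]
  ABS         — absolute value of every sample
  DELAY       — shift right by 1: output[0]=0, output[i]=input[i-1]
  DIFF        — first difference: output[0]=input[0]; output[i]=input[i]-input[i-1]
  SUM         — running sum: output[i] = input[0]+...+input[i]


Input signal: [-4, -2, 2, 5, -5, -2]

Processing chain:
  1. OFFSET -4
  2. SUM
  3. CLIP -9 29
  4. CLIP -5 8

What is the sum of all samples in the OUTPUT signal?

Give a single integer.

Answer: -30

Derivation:
Input: [-4, -2, 2, 5, -5, -2]
Stage 1 (OFFSET -4): -4+-4=-8, -2+-4=-6, 2+-4=-2, 5+-4=1, -5+-4=-9, -2+-4=-6 -> [-8, -6, -2, 1, -9, -6]
Stage 2 (SUM): sum[0..0]=-8, sum[0..1]=-14, sum[0..2]=-16, sum[0..3]=-15, sum[0..4]=-24, sum[0..5]=-30 -> [-8, -14, -16, -15, -24, -30]
Stage 3 (CLIP -9 29): clip(-8,-9,29)=-8, clip(-14,-9,29)=-9, clip(-16,-9,29)=-9, clip(-15,-9,29)=-9, clip(-24,-9,29)=-9, clip(-30,-9,29)=-9 -> [-8, -9, -9, -9, -9, -9]
Stage 4 (CLIP -5 8): clip(-8,-5,8)=-5, clip(-9,-5,8)=-5, clip(-9,-5,8)=-5, clip(-9,-5,8)=-5, clip(-9,-5,8)=-5, clip(-9,-5,8)=-5 -> [-5, -5, -5, -5, -5, -5]
Output sum: -30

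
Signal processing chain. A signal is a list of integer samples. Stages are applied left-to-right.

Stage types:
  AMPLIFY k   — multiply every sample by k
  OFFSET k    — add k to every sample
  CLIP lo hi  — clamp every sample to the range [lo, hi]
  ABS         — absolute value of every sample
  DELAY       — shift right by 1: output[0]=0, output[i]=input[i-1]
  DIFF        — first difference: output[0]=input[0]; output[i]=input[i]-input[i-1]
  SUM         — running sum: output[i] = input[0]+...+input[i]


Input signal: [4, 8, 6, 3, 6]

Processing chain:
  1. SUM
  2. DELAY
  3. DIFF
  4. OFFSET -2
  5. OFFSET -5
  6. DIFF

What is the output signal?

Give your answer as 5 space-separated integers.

Answer: -7 4 4 -2 -3

Derivation:
Input: [4, 8, 6, 3, 6]
Stage 1 (SUM): sum[0..0]=4, sum[0..1]=12, sum[0..2]=18, sum[0..3]=21, sum[0..4]=27 -> [4, 12, 18, 21, 27]
Stage 2 (DELAY): [0, 4, 12, 18, 21] = [0, 4, 12, 18, 21] -> [0, 4, 12, 18, 21]
Stage 3 (DIFF): s[0]=0, 4-0=4, 12-4=8, 18-12=6, 21-18=3 -> [0, 4, 8, 6, 3]
Stage 4 (OFFSET -2): 0+-2=-2, 4+-2=2, 8+-2=6, 6+-2=4, 3+-2=1 -> [-2, 2, 6, 4, 1]
Stage 5 (OFFSET -5): -2+-5=-7, 2+-5=-3, 6+-5=1, 4+-5=-1, 1+-5=-4 -> [-7, -3, 1, -1, -4]
Stage 6 (DIFF): s[0]=-7, -3--7=4, 1--3=4, -1-1=-2, -4--1=-3 -> [-7, 4, 4, -2, -3]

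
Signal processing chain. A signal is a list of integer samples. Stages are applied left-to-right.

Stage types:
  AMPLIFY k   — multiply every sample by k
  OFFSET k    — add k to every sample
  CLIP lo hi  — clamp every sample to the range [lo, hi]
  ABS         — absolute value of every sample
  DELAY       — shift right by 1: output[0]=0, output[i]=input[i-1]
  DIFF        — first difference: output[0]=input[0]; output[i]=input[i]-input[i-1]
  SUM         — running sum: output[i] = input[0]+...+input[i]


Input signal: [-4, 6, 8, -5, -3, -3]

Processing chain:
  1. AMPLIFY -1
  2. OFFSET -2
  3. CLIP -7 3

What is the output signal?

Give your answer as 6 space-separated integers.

Answer: 2 -7 -7 3 1 1

Derivation:
Input: [-4, 6, 8, -5, -3, -3]
Stage 1 (AMPLIFY -1): -4*-1=4, 6*-1=-6, 8*-1=-8, -5*-1=5, -3*-1=3, -3*-1=3 -> [4, -6, -8, 5, 3, 3]
Stage 2 (OFFSET -2): 4+-2=2, -6+-2=-8, -8+-2=-10, 5+-2=3, 3+-2=1, 3+-2=1 -> [2, -8, -10, 3, 1, 1]
Stage 3 (CLIP -7 3): clip(2,-7,3)=2, clip(-8,-7,3)=-7, clip(-10,-7,3)=-7, clip(3,-7,3)=3, clip(1,-7,3)=1, clip(1,-7,3)=1 -> [2, -7, -7, 3, 1, 1]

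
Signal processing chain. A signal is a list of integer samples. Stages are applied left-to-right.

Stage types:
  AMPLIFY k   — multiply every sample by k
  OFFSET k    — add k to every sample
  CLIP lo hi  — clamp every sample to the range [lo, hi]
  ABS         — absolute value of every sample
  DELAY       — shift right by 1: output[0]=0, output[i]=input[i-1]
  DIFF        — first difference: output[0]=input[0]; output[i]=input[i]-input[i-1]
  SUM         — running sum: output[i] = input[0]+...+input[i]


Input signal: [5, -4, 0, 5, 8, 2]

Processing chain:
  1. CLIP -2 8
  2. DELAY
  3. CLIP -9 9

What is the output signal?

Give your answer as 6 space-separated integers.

Input: [5, -4, 0, 5, 8, 2]
Stage 1 (CLIP -2 8): clip(5,-2,8)=5, clip(-4,-2,8)=-2, clip(0,-2,8)=0, clip(5,-2,8)=5, clip(8,-2,8)=8, clip(2,-2,8)=2 -> [5, -2, 0, 5, 8, 2]
Stage 2 (DELAY): [0, 5, -2, 0, 5, 8] = [0, 5, -2, 0, 5, 8] -> [0, 5, -2, 0, 5, 8]
Stage 3 (CLIP -9 9): clip(0,-9,9)=0, clip(5,-9,9)=5, clip(-2,-9,9)=-2, clip(0,-9,9)=0, clip(5,-9,9)=5, clip(8,-9,9)=8 -> [0, 5, -2, 0, 5, 8]

Answer: 0 5 -2 0 5 8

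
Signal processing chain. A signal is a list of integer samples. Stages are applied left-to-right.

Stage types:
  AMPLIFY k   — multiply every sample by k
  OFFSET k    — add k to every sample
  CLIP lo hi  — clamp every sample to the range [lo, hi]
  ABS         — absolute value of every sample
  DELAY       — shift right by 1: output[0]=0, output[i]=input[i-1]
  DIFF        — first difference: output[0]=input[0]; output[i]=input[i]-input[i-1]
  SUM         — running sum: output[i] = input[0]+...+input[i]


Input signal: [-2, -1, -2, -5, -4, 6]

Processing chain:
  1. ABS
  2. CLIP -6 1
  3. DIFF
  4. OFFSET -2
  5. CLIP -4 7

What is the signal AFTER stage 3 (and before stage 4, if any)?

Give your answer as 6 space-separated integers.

Answer: 1 0 0 0 0 0

Derivation:
Input: [-2, -1, -2, -5, -4, 6]
Stage 1 (ABS): |-2|=2, |-1|=1, |-2|=2, |-5|=5, |-4|=4, |6|=6 -> [2, 1, 2, 5, 4, 6]
Stage 2 (CLIP -6 1): clip(2,-6,1)=1, clip(1,-6,1)=1, clip(2,-6,1)=1, clip(5,-6,1)=1, clip(4,-6,1)=1, clip(6,-6,1)=1 -> [1, 1, 1, 1, 1, 1]
Stage 3 (DIFF): s[0]=1, 1-1=0, 1-1=0, 1-1=0, 1-1=0, 1-1=0 -> [1, 0, 0, 0, 0, 0]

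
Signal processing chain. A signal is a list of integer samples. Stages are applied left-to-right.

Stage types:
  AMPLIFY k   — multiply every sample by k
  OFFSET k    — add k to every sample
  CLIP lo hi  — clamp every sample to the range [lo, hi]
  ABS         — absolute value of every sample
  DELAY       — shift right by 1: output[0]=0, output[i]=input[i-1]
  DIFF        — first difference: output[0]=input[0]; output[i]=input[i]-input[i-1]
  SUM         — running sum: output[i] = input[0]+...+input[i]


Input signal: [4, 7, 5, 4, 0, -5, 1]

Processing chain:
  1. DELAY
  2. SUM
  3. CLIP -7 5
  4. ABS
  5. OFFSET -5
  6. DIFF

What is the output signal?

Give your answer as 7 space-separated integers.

Answer: -5 4 1 0 0 0 0

Derivation:
Input: [4, 7, 5, 4, 0, -5, 1]
Stage 1 (DELAY): [0, 4, 7, 5, 4, 0, -5] = [0, 4, 7, 5, 4, 0, -5] -> [0, 4, 7, 5, 4, 0, -5]
Stage 2 (SUM): sum[0..0]=0, sum[0..1]=4, sum[0..2]=11, sum[0..3]=16, sum[0..4]=20, sum[0..5]=20, sum[0..6]=15 -> [0, 4, 11, 16, 20, 20, 15]
Stage 3 (CLIP -7 5): clip(0,-7,5)=0, clip(4,-7,5)=4, clip(11,-7,5)=5, clip(16,-7,5)=5, clip(20,-7,5)=5, clip(20,-7,5)=5, clip(15,-7,5)=5 -> [0, 4, 5, 5, 5, 5, 5]
Stage 4 (ABS): |0|=0, |4|=4, |5|=5, |5|=5, |5|=5, |5|=5, |5|=5 -> [0, 4, 5, 5, 5, 5, 5]
Stage 5 (OFFSET -5): 0+-5=-5, 4+-5=-1, 5+-5=0, 5+-5=0, 5+-5=0, 5+-5=0, 5+-5=0 -> [-5, -1, 0, 0, 0, 0, 0]
Stage 6 (DIFF): s[0]=-5, -1--5=4, 0--1=1, 0-0=0, 0-0=0, 0-0=0, 0-0=0 -> [-5, 4, 1, 0, 0, 0, 0]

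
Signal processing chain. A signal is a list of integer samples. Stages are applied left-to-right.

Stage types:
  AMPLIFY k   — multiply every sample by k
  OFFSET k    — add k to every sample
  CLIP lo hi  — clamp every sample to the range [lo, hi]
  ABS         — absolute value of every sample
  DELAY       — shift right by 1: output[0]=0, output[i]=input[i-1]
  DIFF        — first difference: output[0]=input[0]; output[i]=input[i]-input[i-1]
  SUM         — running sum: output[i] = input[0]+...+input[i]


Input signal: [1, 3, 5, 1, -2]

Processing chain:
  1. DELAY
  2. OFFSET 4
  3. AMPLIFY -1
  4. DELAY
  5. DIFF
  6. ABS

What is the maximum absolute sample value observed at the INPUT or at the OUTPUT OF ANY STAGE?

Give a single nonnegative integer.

Input: [1, 3, 5, 1, -2] (max |s|=5)
Stage 1 (DELAY): [0, 1, 3, 5, 1] = [0, 1, 3, 5, 1] -> [0, 1, 3, 5, 1] (max |s|=5)
Stage 2 (OFFSET 4): 0+4=4, 1+4=5, 3+4=7, 5+4=9, 1+4=5 -> [4, 5, 7, 9, 5] (max |s|=9)
Stage 3 (AMPLIFY -1): 4*-1=-4, 5*-1=-5, 7*-1=-7, 9*-1=-9, 5*-1=-5 -> [-4, -5, -7, -9, -5] (max |s|=9)
Stage 4 (DELAY): [0, -4, -5, -7, -9] = [0, -4, -5, -7, -9] -> [0, -4, -5, -7, -9] (max |s|=9)
Stage 5 (DIFF): s[0]=0, -4-0=-4, -5--4=-1, -7--5=-2, -9--7=-2 -> [0, -4, -1, -2, -2] (max |s|=4)
Stage 6 (ABS): |0|=0, |-4|=4, |-1|=1, |-2|=2, |-2|=2 -> [0, 4, 1, 2, 2] (max |s|=4)
Overall max amplitude: 9

Answer: 9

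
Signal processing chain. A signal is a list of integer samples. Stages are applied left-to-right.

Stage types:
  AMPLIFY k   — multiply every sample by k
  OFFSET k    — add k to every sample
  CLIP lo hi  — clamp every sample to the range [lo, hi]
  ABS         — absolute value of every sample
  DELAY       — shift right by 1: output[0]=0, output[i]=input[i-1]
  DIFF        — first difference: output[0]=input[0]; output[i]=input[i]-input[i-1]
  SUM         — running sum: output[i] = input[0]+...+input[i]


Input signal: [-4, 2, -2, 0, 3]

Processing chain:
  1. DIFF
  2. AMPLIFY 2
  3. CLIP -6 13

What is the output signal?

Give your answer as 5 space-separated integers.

Answer: -6 12 -6 4 6

Derivation:
Input: [-4, 2, -2, 0, 3]
Stage 1 (DIFF): s[0]=-4, 2--4=6, -2-2=-4, 0--2=2, 3-0=3 -> [-4, 6, -4, 2, 3]
Stage 2 (AMPLIFY 2): -4*2=-8, 6*2=12, -4*2=-8, 2*2=4, 3*2=6 -> [-8, 12, -8, 4, 6]
Stage 3 (CLIP -6 13): clip(-8,-6,13)=-6, clip(12,-6,13)=12, clip(-8,-6,13)=-6, clip(4,-6,13)=4, clip(6,-6,13)=6 -> [-6, 12, -6, 4, 6]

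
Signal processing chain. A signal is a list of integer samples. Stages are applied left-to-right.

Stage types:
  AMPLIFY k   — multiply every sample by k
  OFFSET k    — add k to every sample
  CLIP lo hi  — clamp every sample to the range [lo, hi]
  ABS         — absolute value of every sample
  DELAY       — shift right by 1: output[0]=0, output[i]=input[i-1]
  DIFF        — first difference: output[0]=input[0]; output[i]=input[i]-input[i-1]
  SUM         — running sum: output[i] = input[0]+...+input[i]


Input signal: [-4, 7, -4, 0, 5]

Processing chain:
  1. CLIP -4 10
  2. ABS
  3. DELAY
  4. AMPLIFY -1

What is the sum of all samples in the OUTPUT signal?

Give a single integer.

Input: [-4, 7, -4, 0, 5]
Stage 1 (CLIP -4 10): clip(-4,-4,10)=-4, clip(7,-4,10)=7, clip(-4,-4,10)=-4, clip(0,-4,10)=0, clip(5,-4,10)=5 -> [-4, 7, -4, 0, 5]
Stage 2 (ABS): |-4|=4, |7|=7, |-4|=4, |0|=0, |5|=5 -> [4, 7, 4, 0, 5]
Stage 3 (DELAY): [0, 4, 7, 4, 0] = [0, 4, 7, 4, 0] -> [0, 4, 7, 4, 0]
Stage 4 (AMPLIFY -1): 0*-1=0, 4*-1=-4, 7*-1=-7, 4*-1=-4, 0*-1=0 -> [0, -4, -7, -4, 0]
Output sum: -15

Answer: -15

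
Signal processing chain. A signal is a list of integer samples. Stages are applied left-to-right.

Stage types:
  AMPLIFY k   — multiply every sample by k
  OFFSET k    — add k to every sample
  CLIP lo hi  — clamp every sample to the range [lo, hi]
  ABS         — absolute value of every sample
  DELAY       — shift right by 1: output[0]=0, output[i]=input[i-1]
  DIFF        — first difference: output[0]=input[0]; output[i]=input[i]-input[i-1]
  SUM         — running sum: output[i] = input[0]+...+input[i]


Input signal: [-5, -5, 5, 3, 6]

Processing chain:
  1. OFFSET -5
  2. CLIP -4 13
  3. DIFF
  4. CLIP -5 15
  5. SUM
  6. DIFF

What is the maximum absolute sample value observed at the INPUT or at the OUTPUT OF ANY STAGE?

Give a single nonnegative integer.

Input: [-5, -5, 5, 3, 6] (max |s|=6)
Stage 1 (OFFSET -5): -5+-5=-10, -5+-5=-10, 5+-5=0, 3+-5=-2, 6+-5=1 -> [-10, -10, 0, -2, 1] (max |s|=10)
Stage 2 (CLIP -4 13): clip(-10,-4,13)=-4, clip(-10,-4,13)=-4, clip(0,-4,13)=0, clip(-2,-4,13)=-2, clip(1,-4,13)=1 -> [-4, -4, 0, -2, 1] (max |s|=4)
Stage 3 (DIFF): s[0]=-4, -4--4=0, 0--4=4, -2-0=-2, 1--2=3 -> [-4, 0, 4, -2, 3] (max |s|=4)
Stage 4 (CLIP -5 15): clip(-4,-5,15)=-4, clip(0,-5,15)=0, clip(4,-5,15)=4, clip(-2,-5,15)=-2, clip(3,-5,15)=3 -> [-4, 0, 4, -2, 3] (max |s|=4)
Stage 5 (SUM): sum[0..0]=-4, sum[0..1]=-4, sum[0..2]=0, sum[0..3]=-2, sum[0..4]=1 -> [-4, -4, 0, -2, 1] (max |s|=4)
Stage 6 (DIFF): s[0]=-4, -4--4=0, 0--4=4, -2-0=-2, 1--2=3 -> [-4, 0, 4, -2, 3] (max |s|=4)
Overall max amplitude: 10

Answer: 10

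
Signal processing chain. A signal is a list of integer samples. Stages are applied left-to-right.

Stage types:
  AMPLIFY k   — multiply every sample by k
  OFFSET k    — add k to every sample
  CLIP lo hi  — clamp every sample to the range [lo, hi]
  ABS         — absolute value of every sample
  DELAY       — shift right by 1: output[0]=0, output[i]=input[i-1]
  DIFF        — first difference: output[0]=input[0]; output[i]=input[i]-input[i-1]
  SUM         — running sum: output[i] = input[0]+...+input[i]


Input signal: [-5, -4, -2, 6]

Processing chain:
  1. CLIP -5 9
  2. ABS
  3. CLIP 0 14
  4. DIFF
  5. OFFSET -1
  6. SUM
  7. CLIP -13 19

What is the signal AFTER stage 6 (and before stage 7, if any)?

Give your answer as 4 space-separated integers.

Input: [-5, -4, -2, 6]
Stage 1 (CLIP -5 9): clip(-5,-5,9)=-5, clip(-4,-5,9)=-4, clip(-2,-5,9)=-2, clip(6,-5,9)=6 -> [-5, -4, -2, 6]
Stage 2 (ABS): |-5|=5, |-4|=4, |-2|=2, |6|=6 -> [5, 4, 2, 6]
Stage 3 (CLIP 0 14): clip(5,0,14)=5, clip(4,0,14)=4, clip(2,0,14)=2, clip(6,0,14)=6 -> [5, 4, 2, 6]
Stage 4 (DIFF): s[0]=5, 4-5=-1, 2-4=-2, 6-2=4 -> [5, -1, -2, 4]
Stage 5 (OFFSET -1): 5+-1=4, -1+-1=-2, -2+-1=-3, 4+-1=3 -> [4, -2, -3, 3]
Stage 6 (SUM): sum[0..0]=4, sum[0..1]=2, sum[0..2]=-1, sum[0..3]=2 -> [4, 2, -1, 2]

Answer: 4 2 -1 2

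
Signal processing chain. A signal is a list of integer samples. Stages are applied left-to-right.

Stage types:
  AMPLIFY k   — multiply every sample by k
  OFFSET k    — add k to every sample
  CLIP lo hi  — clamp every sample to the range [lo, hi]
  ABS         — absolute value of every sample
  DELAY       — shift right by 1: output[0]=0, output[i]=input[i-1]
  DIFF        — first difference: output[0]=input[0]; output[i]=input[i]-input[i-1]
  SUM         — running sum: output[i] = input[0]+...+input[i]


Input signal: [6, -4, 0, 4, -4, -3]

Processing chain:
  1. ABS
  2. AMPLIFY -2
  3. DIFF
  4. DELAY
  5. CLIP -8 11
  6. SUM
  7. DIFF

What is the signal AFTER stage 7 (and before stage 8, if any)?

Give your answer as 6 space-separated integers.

Answer: 0 -8 4 8 -8 0

Derivation:
Input: [6, -4, 0, 4, -4, -3]
Stage 1 (ABS): |6|=6, |-4|=4, |0|=0, |4|=4, |-4|=4, |-3|=3 -> [6, 4, 0, 4, 4, 3]
Stage 2 (AMPLIFY -2): 6*-2=-12, 4*-2=-8, 0*-2=0, 4*-2=-8, 4*-2=-8, 3*-2=-6 -> [-12, -8, 0, -8, -8, -6]
Stage 3 (DIFF): s[0]=-12, -8--12=4, 0--8=8, -8-0=-8, -8--8=0, -6--8=2 -> [-12, 4, 8, -8, 0, 2]
Stage 4 (DELAY): [0, -12, 4, 8, -8, 0] = [0, -12, 4, 8, -8, 0] -> [0, -12, 4, 8, -8, 0]
Stage 5 (CLIP -8 11): clip(0,-8,11)=0, clip(-12,-8,11)=-8, clip(4,-8,11)=4, clip(8,-8,11)=8, clip(-8,-8,11)=-8, clip(0,-8,11)=0 -> [0, -8, 4, 8, -8, 0]
Stage 6 (SUM): sum[0..0]=0, sum[0..1]=-8, sum[0..2]=-4, sum[0..3]=4, sum[0..4]=-4, sum[0..5]=-4 -> [0, -8, -4, 4, -4, -4]
Stage 7 (DIFF): s[0]=0, -8-0=-8, -4--8=4, 4--4=8, -4-4=-8, -4--4=0 -> [0, -8, 4, 8, -8, 0]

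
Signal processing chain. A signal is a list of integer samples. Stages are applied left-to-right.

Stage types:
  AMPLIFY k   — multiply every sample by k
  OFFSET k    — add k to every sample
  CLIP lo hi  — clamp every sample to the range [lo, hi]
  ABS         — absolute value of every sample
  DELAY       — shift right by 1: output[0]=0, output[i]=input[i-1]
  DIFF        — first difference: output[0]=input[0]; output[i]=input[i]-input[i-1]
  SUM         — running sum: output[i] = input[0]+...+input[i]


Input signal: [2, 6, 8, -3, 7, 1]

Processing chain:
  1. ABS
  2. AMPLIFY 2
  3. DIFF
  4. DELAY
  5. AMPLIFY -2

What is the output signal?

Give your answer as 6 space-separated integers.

Input: [2, 6, 8, -3, 7, 1]
Stage 1 (ABS): |2|=2, |6|=6, |8|=8, |-3|=3, |7|=7, |1|=1 -> [2, 6, 8, 3, 7, 1]
Stage 2 (AMPLIFY 2): 2*2=4, 6*2=12, 8*2=16, 3*2=6, 7*2=14, 1*2=2 -> [4, 12, 16, 6, 14, 2]
Stage 3 (DIFF): s[0]=4, 12-4=8, 16-12=4, 6-16=-10, 14-6=8, 2-14=-12 -> [4, 8, 4, -10, 8, -12]
Stage 4 (DELAY): [0, 4, 8, 4, -10, 8] = [0, 4, 8, 4, -10, 8] -> [0, 4, 8, 4, -10, 8]
Stage 5 (AMPLIFY -2): 0*-2=0, 4*-2=-8, 8*-2=-16, 4*-2=-8, -10*-2=20, 8*-2=-16 -> [0, -8, -16, -8, 20, -16]

Answer: 0 -8 -16 -8 20 -16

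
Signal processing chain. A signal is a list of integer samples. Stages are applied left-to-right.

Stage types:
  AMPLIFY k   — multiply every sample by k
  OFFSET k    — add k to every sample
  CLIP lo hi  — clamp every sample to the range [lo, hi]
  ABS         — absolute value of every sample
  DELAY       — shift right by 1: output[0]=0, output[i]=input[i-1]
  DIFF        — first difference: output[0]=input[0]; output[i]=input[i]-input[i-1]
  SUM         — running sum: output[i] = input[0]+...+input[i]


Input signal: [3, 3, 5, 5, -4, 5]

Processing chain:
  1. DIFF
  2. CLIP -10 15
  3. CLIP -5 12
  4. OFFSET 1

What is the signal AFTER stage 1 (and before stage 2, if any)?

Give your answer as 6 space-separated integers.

Input: [3, 3, 5, 5, -4, 5]
Stage 1 (DIFF): s[0]=3, 3-3=0, 5-3=2, 5-5=0, -4-5=-9, 5--4=9 -> [3, 0, 2, 0, -9, 9]

Answer: 3 0 2 0 -9 9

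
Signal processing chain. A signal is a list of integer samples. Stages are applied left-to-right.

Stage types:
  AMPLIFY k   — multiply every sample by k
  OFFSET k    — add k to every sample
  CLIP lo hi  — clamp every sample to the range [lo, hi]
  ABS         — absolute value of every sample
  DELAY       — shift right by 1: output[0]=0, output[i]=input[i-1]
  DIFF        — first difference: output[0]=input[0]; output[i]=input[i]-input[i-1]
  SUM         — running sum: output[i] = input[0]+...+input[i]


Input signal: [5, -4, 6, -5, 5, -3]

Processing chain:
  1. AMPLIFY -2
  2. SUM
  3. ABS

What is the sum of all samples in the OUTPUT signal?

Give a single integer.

Input: [5, -4, 6, -5, 5, -3]
Stage 1 (AMPLIFY -2): 5*-2=-10, -4*-2=8, 6*-2=-12, -5*-2=10, 5*-2=-10, -3*-2=6 -> [-10, 8, -12, 10, -10, 6]
Stage 2 (SUM): sum[0..0]=-10, sum[0..1]=-2, sum[0..2]=-14, sum[0..3]=-4, sum[0..4]=-14, sum[0..5]=-8 -> [-10, -2, -14, -4, -14, -8]
Stage 3 (ABS): |-10|=10, |-2|=2, |-14|=14, |-4|=4, |-14|=14, |-8|=8 -> [10, 2, 14, 4, 14, 8]
Output sum: 52

Answer: 52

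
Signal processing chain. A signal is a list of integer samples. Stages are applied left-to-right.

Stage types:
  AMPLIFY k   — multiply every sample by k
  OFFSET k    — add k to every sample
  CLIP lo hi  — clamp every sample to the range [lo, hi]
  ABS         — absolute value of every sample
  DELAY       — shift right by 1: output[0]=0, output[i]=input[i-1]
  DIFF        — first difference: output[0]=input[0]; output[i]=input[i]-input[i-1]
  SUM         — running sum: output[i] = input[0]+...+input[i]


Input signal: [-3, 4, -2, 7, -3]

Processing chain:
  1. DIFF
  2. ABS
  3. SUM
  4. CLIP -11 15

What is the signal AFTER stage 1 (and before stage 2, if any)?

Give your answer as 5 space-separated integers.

Answer: -3 7 -6 9 -10

Derivation:
Input: [-3, 4, -2, 7, -3]
Stage 1 (DIFF): s[0]=-3, 4--3=7, -2-4=-6, 7--2=9, -3-7=-10 -> [-3, 7, -6, 9, -10]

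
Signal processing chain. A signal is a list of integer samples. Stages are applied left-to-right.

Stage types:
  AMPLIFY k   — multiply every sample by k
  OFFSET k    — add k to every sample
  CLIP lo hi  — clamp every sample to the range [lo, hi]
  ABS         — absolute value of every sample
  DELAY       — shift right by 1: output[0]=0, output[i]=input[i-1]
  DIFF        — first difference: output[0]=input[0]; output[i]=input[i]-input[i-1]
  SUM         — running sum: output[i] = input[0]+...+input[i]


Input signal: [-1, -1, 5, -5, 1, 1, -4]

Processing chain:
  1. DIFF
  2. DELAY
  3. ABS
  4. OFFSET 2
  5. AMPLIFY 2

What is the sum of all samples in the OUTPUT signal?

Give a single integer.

Input: [-1, -1, 5, -5, 1, 1, -4]
Stage 1 (DIFF): s[0]=-1, -1--1=0, 5--1=6, -5-5=-10, 1--5=6, 1-1=0, -4-1=-5 -> [-1, 0, 6, -10, 6, 0, -5]
Stage 2 (DELAY): [0, -1, 0, 6, -10, 6, 0] = [0, -1, 0, 6, -10, 6, 0] -> [0, -1, 0, 6, -10, 6, 0]
Stage 3 (ABS): |0|=0, |-1|=1, |0|=0, |6|=6, |-10|=10, |6|=6, |0|=0 -> [0, 1, 0, 6, 10, 6, 0]
Stage 4 (OFFSET 2): 0+2=2, 1+2=3, 0+2=2, 6+2=8, 10+2=12, 6+2=8, 0+2=2 -> [2, 3, 2, 8, 12, 8, 2]
Stage 5 (AMPLIFY 2): 2*2=4, 3*2=6, 2*2=4, 8*2=16, 12*2=24, 8*2=16, 2*2=4 -> [4, 6, 4, 16, 24, 16, 4]
Output sum: 74

Answer: 74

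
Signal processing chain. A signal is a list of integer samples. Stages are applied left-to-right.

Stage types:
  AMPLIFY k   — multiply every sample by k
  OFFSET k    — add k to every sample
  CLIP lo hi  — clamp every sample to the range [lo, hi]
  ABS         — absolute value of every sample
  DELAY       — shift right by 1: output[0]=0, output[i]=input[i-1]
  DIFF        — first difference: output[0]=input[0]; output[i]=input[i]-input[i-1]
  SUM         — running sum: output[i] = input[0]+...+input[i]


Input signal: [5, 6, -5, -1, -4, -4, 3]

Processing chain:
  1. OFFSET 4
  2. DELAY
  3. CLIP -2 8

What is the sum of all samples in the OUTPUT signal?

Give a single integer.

Answer: 18

Derivation:
Input: [5, 6, -5, -1, -4, -4, 3]
Stage 1 (OFFSET 4): 5+4=9, 6+4=10, -5+4=-1, -1+4=3, -4+4=0, -4+4=0, 3+4=7 -> [9, 10, -1, 3, 0, 0, 7]
Stage 2 (DELAY): [0, 9, 10, -1, 3, 0, 0] = [0, 9, 10, -1, 3, 0, 0] -> [0, 9, 10, -1, 3, 0, 0]
Stage 3 (CLIP -2 8): clip(0,-2,8)=0, clip(9,-2,8)=8, clip(10,-2,8)=8, clip(-1,-2,8)=-1, clip(3,-2,8)=3, clip(0,-2,8)=0, clip(0,-2,8)=0 -> [0, 8, 8, -1, 3, 0, 0]
Output sum: 18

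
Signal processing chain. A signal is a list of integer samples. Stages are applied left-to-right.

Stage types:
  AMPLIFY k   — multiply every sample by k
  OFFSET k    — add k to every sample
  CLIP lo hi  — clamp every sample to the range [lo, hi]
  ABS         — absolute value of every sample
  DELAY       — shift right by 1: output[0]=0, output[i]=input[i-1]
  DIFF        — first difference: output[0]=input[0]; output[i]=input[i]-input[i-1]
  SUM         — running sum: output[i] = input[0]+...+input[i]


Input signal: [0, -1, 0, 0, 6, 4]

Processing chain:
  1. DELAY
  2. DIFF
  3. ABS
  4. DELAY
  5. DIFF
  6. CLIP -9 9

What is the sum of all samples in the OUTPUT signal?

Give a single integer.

Answer: 0

Derivation:
Input: [0, -1, 0, 0, 6, 4]
Stage 1 (DELAY): [0, 0, -1, 0, 0, 6] = [0, 0, -1, 0, 0, 6] -> [0, 0, -1, 0, 0, 6]
Stage 2 (DIFF): s[0]=0, 0-0=0, -1-0=-1, 0--1=1, 0-0=0, 6-0=6 -> [0, 0, -1, 1, 0, 6]
Stage 3 (ABS): |0|=0, |0|=0, |-1|=1, |1|=1, |0|=0, |6|=6 -> [0, 0, 1, 1, 0, 6]
Stage 4 (DELAY): [0, 0, 0, 1, 1, 0] = [0, 0, 0, 1, 1, 0] -> [0, 0, 0, 1, 1, 0]
Stage 5 (DIFF): s[0]=0, 0-0=0, 0-0=0, 1-0=1, 1-1=0, 0-1=-1 -> [0, 0, 0, 1, 0, -1]
Stage 6 (CLIP -9 9): clip(0,-9,9)=0, clip(0,-9,9)=0, clip(0,-9,9)=0, clip(1,-9,9)=1, clip(0,-9,9)=0, clip(-1,-9,9)=-1 -> [0, 0, 0, 1, 0, -1]
Output sum: 0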